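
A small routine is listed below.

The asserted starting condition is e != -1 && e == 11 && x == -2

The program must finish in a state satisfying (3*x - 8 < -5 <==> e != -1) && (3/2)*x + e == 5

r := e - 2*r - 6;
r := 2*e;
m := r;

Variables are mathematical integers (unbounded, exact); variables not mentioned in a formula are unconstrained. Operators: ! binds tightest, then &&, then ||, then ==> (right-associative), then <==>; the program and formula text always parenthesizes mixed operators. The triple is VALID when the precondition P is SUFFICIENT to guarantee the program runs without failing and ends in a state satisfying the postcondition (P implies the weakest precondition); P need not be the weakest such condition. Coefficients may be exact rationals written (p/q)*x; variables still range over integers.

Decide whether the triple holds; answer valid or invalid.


Working backward. After the program, the postcondition (3*x - 8 < -5 <==> e != -1) && (3/2)*x + e == 5 must hold; in canonical form it is (3*x < 3 <==> e != -1) && e + (3/2)*x == 5.
Before m := r: (3*x < 3 <==> e != -1) && e + (3/2)*x == 5
Before r := 2*e: (3*x < 3 <==> e != -1) && e + (3/2)*x == 5
Before r := e - 2*r - 6: (3*x < 3 <==> e != -1) && e + (3/2)*x == 5
The weakest precondition is (3*x < 3 <==> e != -1) && e + (3/2)*x == 5.
Check whether e != -1 && e == 11 && x == -2 implies it.
Countermodel: at the initial state e = 11, x = -2, the precondition holds but the weakest precondition fails.
Answer: invalid


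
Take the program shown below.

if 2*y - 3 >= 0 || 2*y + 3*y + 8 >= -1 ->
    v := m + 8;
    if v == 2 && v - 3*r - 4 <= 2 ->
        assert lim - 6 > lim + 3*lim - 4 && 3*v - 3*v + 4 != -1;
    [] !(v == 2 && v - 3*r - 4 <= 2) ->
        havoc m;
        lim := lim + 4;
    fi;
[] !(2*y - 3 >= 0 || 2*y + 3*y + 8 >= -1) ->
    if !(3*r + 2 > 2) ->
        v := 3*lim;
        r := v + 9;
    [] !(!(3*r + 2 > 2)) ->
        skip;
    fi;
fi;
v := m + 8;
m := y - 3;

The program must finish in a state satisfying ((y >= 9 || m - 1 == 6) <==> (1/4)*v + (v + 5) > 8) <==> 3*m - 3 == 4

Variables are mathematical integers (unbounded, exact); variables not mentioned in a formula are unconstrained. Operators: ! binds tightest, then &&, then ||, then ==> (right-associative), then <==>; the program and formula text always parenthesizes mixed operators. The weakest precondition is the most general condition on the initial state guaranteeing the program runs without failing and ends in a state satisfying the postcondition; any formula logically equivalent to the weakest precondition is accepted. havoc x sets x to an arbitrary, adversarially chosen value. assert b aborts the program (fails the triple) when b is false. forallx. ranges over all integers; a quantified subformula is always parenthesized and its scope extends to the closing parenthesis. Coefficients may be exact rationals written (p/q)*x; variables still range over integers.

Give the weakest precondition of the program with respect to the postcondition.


Working backward. After the program, the postcondition ((y >= 9 || m - 1 == 6) <==> (1/4)*v + (v + 5) > 8) <==> 3*m - 3 == 4 must hold; in canonical form it is ((y >= 9 || m == 7) <==> (5/4)*v > 3) <==> 3*m == 7.
Before m := y - 3: ((y >= 9 || y == 10) <==> (5/4)*v > 3) <==> 3*y == 16
Before v := m + 8: ((y >= 9 || y == 10) <==> (5/4)*m > -7) <==> 3*y == 16
Then branch requires ((m == -6 && m <= 3*r - 2) ==> (3*lim < -2 && (((y >= 9 || y == 10) <==> (5/4)*m > -7) <==> 3*y == 16))) && ((!(m == -6 && m <= 3*r - 2)) ==> (forall m_1. (((y >= 9 || y == 10) <==> (5/4)*m_1 > -7) <==> 3*y == 16))); else branch requires ((!(3*r > 0)) ==> (((y >= 9 || y == 10) <==> (5/4)*m > -7) <==> 3*y == 16)) && (3*r > 0 ==> (((y >= 9 || y == 10) <==> (5/4)*m > -7) <==> 3*y == 16)).
Before the if: ((2*y >= 3 || 5*y >= -9) ==> (((m == -6 && m <= 3*r - 2) ==> (3*lim < -2 && (((y >= 9 || y == 10) <==> (5/4)*m > -7) <==> 3*y == 16))) && ((!(m == -6 && m <= 3*r - 2)) ==> (forall m_1. (((y >= 9 || y == 10) <==> (5/4)*m_1 > -7) <==> 3*y == 16))))) && ((!(2*y >= 3 || 5*y >= -9)) ==> (((!(3*r > 0)) ==> (((y >= 9 || y == 10) <==> (5/4)*m > -7) <==> 3*y == 16)) && (3*r > 0 ==> (((y >= 9 || y == 10) <==> (5/4)*m > -7) <==> 3*y == 16))))
Answer: WP = ((2*y >= 3 || 5*y >= -9) ==> (((m == -6 && m <= 3*r - 2) ==> (3*lim < -2 && (((y >= 9 || y == 10) <==> (5/4)*m > -7) <==> 3*y == 16))) && ((!(m == -6 && m <= 3*r - 2)) ==> (forall m_1. (((y >= 9 || y == 10) <==> (5/4)*m_1 > -7) <==> 3*y == 16))))) && ((!(2*y >= 3 || 5*y >= -9)) ==> (((!(3*r > 0)) ==> (((y >= 9 || y == 10) <==> (5/4)*m > -7) <==> 3*y == 16)) && (3*r > 0 ==> (((y >= 9 || y == 10) <==> (5/4)*m > -7) <==> 3*y == 16))))


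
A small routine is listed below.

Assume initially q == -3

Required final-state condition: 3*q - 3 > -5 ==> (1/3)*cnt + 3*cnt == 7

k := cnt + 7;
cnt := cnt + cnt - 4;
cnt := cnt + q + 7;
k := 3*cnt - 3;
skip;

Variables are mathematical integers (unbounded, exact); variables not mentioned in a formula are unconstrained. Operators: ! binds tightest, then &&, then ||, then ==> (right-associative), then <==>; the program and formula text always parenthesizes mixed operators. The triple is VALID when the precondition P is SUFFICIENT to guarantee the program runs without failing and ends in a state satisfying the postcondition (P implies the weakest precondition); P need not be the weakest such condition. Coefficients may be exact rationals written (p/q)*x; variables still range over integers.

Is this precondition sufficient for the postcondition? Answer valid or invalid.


Working backward. After the program, the postcondition 3*q - 3 > -5 ==> (1/3)*cnt + 3*cnt == 7 must hold; in canonical form it is 3*q > -2 ==> (10/3)*cnt == 7.
Before skip: 3*q > -2 ==> (10/3)*cnt == 7
Before k := 3*cnt - 3: 3*q > -2 ==> (10/3)*cnt == 7
Before cnt := cnt + q + 7: 3*q > -2 ==> (10/3)*cnt + (10/3)*q == -49/3
Before cnt := cnt + cnt - 4: 3*q > -2 ==> (20/3)*cnt + (10/3)*q == -3
Before k := cnt + 7: 3*q > -2 ==> (20/3)*cnt + (10/3)*q == -3
The weakest precondition is 3*q > -2 ==> (20/3)*cnt + (10/3)*q == -3.
Check whether q == -3 implies it.
Every state satisfying the precondition satisfies the weakest precondition: the implication holds.
Answer: valid


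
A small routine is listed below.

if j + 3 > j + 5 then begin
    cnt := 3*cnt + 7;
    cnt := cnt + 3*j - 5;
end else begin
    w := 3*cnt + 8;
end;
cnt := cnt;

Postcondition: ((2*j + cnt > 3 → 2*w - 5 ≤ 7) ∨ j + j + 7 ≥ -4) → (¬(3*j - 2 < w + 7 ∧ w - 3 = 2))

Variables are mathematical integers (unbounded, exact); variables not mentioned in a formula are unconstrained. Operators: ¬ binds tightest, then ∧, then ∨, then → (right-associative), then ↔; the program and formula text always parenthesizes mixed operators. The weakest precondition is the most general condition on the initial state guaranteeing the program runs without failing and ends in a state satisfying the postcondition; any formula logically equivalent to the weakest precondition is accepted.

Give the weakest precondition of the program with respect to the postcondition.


Working backward. After the program, the postcondition ((2*j + cnt > 3 → 2*w - 5 ≤ 7) ∨ j + j + 7 ≥ -4) → (¬(3*j - 2 < w + 7 ∧ w - 3 = 2)) must hold; in canonical form it is ((cnt + 2*j > 3 → 2*w ≤ 12) ∨ 2*j ≥ -11) → (¬(3*j < w + 9 ∧ w = 5)).
Before cnt := cnt: ((cnt + 2*j > 3 → 2*w ≤ 12) ∨ 2*j ≥ -11) → (¬(3*j < w + 9 ∧ w = 5))
Then branch requires ((3*cnt + 5*j > 1 → 2*w ≤ 12) ∨ 2*j ≥ -11) → (¬(3*j < w + 9 ∧ w = 5)); else branch requires ((cnt + 2*j > 3 → 6*cnt ≤ -4) ∨ 2*j ≥ -11) → (¬(3*j < 3*cnt + 17 ∧ 3*cnt = -3)).
Before the if: ((cnt + 2*j > 3 → 6*cnt ≤ -4) ∨ 2*j ≥ -11) → (¬(3*j < 3*cnt + 17 ∧ 3*cnt = -3))
Answer: WP = ((cnt + 2*j > 3 → 6*cnt ≤ -4) ∨ 2*j ≥ -11) → (¬(3*j < 3*cnt + 17 ∧ 3*cnt = -3))


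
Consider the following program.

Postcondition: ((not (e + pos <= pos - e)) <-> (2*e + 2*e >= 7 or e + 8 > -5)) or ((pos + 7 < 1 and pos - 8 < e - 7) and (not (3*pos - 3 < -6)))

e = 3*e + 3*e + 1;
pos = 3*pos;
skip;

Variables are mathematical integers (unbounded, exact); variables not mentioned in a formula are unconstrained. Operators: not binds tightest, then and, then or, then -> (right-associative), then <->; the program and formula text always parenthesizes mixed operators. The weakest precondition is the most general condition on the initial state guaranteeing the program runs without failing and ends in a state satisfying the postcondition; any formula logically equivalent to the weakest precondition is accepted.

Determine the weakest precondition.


Working backward. After the program, the postcondition ((not (e + pos <= pos - e)) <-> (2*e + 2*e >= 7 or e + 8 > -5)) or ((pos + 7 < 1 and pos - 8 < e - 7) and (not (3*pos - 3 < -6))) must hold; in canonical form it is ((not (2*e <= 0)) <-> (4*e >= 7 or e > -13)) or (pos < -6 and pos < e + 1 and (not (3*pos < -3))).
Before skip: ((not (2*e <= 0)) <-> (4*e >= 7 or e > -13)) or (pos < -6 and pos < e + 1 and (not (3*pos < -3)))
Before pos := 3*pos: ((not (2*e <= 0)) <-> (4*e >= 7 or e > -13)) or (3*pos < -6 and 3*pos < e + 1 and (not (9*pos < -3)))
Before e := 3*e + 3*e + 1: ((not (12*e <= -2)) <-> (24*e >= 3 or 6*e > -14)) or (3*pos < -6 and 3*pos < 6*e + 2 and (not (9*pos < -3)))
Answer: WP = ((not (12*e <= -2)) <-> (24*e >= 3 or 6*e > -14)) or (3*pos < -6 and 3*pos < 6*e + 2 and (not (9*pos < -3)))


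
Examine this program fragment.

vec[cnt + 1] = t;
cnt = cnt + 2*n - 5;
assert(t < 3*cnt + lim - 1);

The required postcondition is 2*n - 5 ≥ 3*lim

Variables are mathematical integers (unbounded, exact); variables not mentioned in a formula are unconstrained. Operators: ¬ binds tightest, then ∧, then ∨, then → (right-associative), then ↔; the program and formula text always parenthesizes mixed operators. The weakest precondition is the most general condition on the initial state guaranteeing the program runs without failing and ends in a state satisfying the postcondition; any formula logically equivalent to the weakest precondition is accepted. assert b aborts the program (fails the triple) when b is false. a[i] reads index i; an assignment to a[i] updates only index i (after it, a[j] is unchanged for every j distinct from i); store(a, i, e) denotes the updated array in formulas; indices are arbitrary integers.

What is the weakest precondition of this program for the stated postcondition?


Working backward. After the program, the postcondition 2*n - 5 ≥ 3*lim must hold; in canonical form it is 2*n ≥ 3*lim + 5.
Before assert t < 3*cnt + lim - 1: t < 3*cnt + lim - 1 ∧ 2*n ≥ 3*lim + 5
Before cnt := cnt + 2*n - 5: t < 3*cnt + lim + 6*n - 16 ∧ 2*n ≥ 3*lim + 5
Before vec[cnt + 1] := t: t < 3*cnt + lim + 6*n - 16 ∧ 2*n ≥ 3*lim + 5
Answer: WP = t < 3*cnt + lim + 6*n - 16 ∧ 2*n ≥ 3*lim + 5


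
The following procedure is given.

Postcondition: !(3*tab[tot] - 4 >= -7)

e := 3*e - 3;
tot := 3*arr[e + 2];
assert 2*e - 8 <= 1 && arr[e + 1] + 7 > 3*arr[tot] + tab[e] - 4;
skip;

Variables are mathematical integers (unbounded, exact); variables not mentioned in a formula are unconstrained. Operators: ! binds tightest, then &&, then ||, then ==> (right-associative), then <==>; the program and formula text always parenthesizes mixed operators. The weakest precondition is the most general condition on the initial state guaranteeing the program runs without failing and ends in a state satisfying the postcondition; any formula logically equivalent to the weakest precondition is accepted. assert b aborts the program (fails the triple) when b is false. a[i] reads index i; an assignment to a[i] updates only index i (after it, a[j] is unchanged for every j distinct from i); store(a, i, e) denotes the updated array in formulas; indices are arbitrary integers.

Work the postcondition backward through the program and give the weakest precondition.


Working backward. After the program, the postcondition !(3*tab[tot] - 4 >= -7) must hold; in canonical form it is !(3*tab[tot] >= -3).
Before skip: !(3*tab[tot] >= -3)
Before assert 2*e - 8 <= 1 && arr[e + 1] + 7 > 3*arr[tot] + tab[e] - 4: 2*e <= 9 && arr[e + 1] > 3*arr[tot] + tab[e] - 11 && (!(3*tab[tot] >= -3))
Before tot := 3*arr[e + 2]: 2*e <= 9 && arr[e + 1] > 3*arr[3*arr[e + 2]] + tab[e] - 11 && (!(3*tab[3*arr[e + 2]] >= -3))
Before e := 3*e - 3: 6*e <= 15 && arr[3*e - 2] > 3*arr[3*arr[3*e - 1]] + tab[3*e - 3] - 11 && (!(3*tab[3*arr[3*e - 1]] >= -3))
Answer: WP = 6*e <= 15 && arr[3*e - 2] > 3*arr[3*arr[3*e - 1]] + tab[3*e - 3] - 11 && (!(3*tab[3*arr[3*e - 1]] >= -3))


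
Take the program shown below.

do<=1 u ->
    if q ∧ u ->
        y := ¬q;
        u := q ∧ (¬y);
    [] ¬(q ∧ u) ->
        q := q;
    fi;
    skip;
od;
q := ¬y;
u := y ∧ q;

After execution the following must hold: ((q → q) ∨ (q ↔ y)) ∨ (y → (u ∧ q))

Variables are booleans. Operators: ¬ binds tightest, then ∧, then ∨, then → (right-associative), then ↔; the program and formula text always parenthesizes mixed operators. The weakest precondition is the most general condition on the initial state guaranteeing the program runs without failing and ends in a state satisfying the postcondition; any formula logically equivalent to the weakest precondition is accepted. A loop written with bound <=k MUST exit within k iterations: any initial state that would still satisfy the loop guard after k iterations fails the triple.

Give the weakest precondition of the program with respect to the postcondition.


Working backward. After the program, the postcondition ((q → q) ∨ (q ↔ y)) ∨ (y → (u ∧ q)) must hold; in canonical form it is true.
Before u := y ∧ q: true
Before q := ¬y: true
Before the loop (bound <=1), unroll the exhaustion recursion (WP_0 = exit-now case; WP_j = one more guarded iteration, up to j = 1):
  WP_0: ¬u
  WP_1: u → (((q ∧ u) → (¬q)) ∧ ((¬(q ∧ u)) → (¬u)))
So before the loop: u → (((q ∧ u) → (¬q)) ∧ ((¬(q ∧ u)) → (¬u)))
Answer: WP = u → (((q ∧ u) → (¬q)) ∧ ((¬(q ∧ u)) → (¬u)))


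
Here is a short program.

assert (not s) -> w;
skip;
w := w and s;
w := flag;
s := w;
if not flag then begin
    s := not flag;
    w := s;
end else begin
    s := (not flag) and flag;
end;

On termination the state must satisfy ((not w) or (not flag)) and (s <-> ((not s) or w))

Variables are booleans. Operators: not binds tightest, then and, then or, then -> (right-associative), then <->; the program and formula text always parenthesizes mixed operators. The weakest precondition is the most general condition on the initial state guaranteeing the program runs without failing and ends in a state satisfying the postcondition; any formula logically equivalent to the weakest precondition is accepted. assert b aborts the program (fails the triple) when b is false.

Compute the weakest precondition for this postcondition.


Working backward. After the program, ((not w) or (not flag)) and (s <-> ((not s) or w)) must hold.
Then branch requires not flag; else branch requires false.
Before the if: not flag
Before s := w: not flag
Before w := flag: not flag
Before w := w and s: not flag
Before skip: not flag
Before assert (not s) -> w: ((not s) -> w) and (not flag)
Answer: WP = ((not s) -> w) and (not flag)


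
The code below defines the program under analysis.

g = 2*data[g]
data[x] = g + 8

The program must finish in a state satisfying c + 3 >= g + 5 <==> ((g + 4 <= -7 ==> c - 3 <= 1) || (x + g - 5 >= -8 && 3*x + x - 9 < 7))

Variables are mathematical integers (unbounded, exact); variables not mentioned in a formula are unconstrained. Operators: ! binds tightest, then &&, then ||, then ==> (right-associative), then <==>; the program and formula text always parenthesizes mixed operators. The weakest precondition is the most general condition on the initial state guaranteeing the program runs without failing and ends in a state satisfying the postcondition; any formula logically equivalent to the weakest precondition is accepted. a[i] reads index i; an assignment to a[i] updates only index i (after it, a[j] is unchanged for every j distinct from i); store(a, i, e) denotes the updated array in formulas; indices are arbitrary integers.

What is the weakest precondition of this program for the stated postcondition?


Working backward. After the program, the postcondition c + 3 >= g + 5 <==> ((g + 4 <= -7 ==> c - 3 <= 1) || (x + g - 5 >= -8 && 3*x + x - 9 < 7)) must hold; in canonical form it is c >= g + 2 <==> ((g <= -11 ==> c <= 4) || (g + x >= -3 && 4*x < 16)).
Before data[x] := g + 8: c >= g + 2 <==> ((g <= -11 ==> c <= 4) || (g + x >= -3 && 4*x < 16))
Before g := 2*data[g]: c >= 2*data[g] + 2 <==> ((2*data[g] <= -11 ==> c <= 4) || (2*data[g] + x >= -3 && 4*x < 16))
Answer: WP = c >= 2*data[g] + 2 <==> ((2*data[g] <= -11 ==> c <= 4) || (2*data[g] + x >= -3 && 4*x < 16))


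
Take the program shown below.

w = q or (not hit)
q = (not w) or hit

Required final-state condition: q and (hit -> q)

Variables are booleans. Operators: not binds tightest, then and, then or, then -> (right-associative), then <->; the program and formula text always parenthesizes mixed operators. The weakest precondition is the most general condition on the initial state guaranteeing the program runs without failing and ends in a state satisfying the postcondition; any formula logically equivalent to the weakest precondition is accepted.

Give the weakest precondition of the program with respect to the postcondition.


Working backward. After the program, q and (hit -> q) must hold.
Before q := (not w) or hit: ((not w) or hit) and (hit -> ((not w) or hit))
Before w := q or (not hit): ((not (q or (not hit))) or hit) and (hit -> ((not (q or (not hit))) or hit))
Answer: WP = ((not (q or (not hit))) or hit) and (hit -> ((not (q or (not hit))) or hit))


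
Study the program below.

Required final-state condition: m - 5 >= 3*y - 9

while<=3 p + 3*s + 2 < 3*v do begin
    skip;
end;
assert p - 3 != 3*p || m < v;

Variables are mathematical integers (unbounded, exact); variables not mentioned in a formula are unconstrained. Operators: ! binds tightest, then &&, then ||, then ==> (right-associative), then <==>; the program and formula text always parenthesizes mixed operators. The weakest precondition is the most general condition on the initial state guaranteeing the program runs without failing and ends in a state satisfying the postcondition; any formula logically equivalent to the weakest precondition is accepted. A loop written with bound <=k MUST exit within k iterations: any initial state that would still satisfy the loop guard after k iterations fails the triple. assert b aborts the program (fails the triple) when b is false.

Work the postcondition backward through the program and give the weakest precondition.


Working backward. After the program, the postcondition m - 5 >= 3*y - 9 must hold; in canonical form it is m >= 3*y - 4.
Before assert p - 3 != 3*p || m < v: (2*p != -3 || m < v) && m >= 3*y - 4
Before the loop (bound <=3), unroll the exhaustion recursion (WP_0 = exit-now case; WP_j = one more guarded iteration, up to j = 3):
  WP_0: (!(p + 3*s < 3*v - 2)) && (2*p != -3 || m < v) && m >= 3*y - 4
  WP_1: (p + 3*s < 3*v - 2 ==> ((!(p + 3*s < 3*v - 2)) && (2*p != -3 || m < v) && m >= 3*y - 4)) && ((!(p + 3*s < 3*v - 2)) ==> ((2*p != -3 || m < v) && m >= 3*y - 4))
  WP_2: (p + 3*s < 3*v - 2 ==> ((p + 3*s < 3*v - 2 ==> ((!(p + 3*s < 3*v - 2)) && (2*p != -3 || m < v) && m >= 3*y - 4)) && ((!(p + 3*s < 3*v - 2)) ==> ((2*p != -3 || m < v) && m >= 3*y - 4)))) && ((!(p + 3*s < 3*v - 2)) ==> ((2*p != -3 || m < v) && m >= 3*y - 4))
  WP_3: (p + 3*s < 3*v - 2 ==> ((p + 3*s < 3*v - 2 ==> ((p + 3*s < 3*v - 2 ==> ((!(p + 3*s < 3*v - 2)) && (2*p != -3 || m < v) && m >= 3*y - 4)) && ((!(p + 3*s < 3*v - 2)) ==> ((2*p != -3 || m < v) && m >= 3*y - 4)))) && ((!(p + 3*s < 3*v - 2)) ==> ((2*p != -3 || m < v) && m >= 3*y - 4)))) && ((!(p + 3*s < 3*v - 2)) ==> ((2*p != -3 || m < v) && m >= 3*y - 4))
So before the loop: (p + 3*s < 3*v - 2 ==> ((p + 3*s < 3*v - 2 ==> ((p + 3*s < 3*v - 2 ==> ((!(p + 3*s < 3*v - 2)) && (2*p != -3 || m < v) && m >= 3*y - 4)) && ((!(p + 3*s < 3*v - 2)) ==> ((2*p != -3 || m < v) && m >= 3*y - 4)))) && ((!(p + 3*s < 3*v - 2)) ==> ((2*p != -3 || m < v) && m >= 3*y - 4)))) && ((!(p + 3*s < 3*v - 2)) ==> ((2*p != -3 || m < v) && m >= 3*y - 4))
Answer: WP = (p + 3*s < 3*v - 2 ==> ((p + 3*s < 3*v - 2 ==> ((p + 3*s < 3*v - 2 ==> ((!(p + 3*s < 3*v - 2)) && (2*p != -3 || m < v) && m >= 3*y - 4)) && ((!(p + 3*s < 3*v - 2)) ==> ((2*p != -3 || m < v) && m >= 3*y - 4)))) && ((!(p + 3*s < 3*v - 2)) ==> ((2*p != -3 || m < v) && m >= 3*y - 4)))) && ((!(p + 3*s < 3*v - 2)) ==> ((2*p != -3 || m < v) && m >= 3*y - 4))


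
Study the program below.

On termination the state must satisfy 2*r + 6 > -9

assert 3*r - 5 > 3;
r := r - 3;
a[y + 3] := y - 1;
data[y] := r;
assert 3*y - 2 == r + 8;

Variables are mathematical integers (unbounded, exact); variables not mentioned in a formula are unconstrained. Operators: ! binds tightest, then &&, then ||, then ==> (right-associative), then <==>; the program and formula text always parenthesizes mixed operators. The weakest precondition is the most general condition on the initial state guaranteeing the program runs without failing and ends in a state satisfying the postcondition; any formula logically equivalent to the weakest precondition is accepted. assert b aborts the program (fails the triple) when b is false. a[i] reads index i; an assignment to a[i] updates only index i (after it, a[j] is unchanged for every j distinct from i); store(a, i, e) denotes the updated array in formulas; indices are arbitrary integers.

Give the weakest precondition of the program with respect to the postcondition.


Working backward. After the program, the postcondition 2*r + 6 > -9 must hold; in canonical form it is 2*r > -15.
Before assert 3*y - 2 == r + 8: 3*y == r + 10 && 2*r > -15
Before data[y] := r: 3*y == r + 10 && 2*r > -15
Before a[y + 3] := y - 1: 3*y == r + 10 && 2*r > -15
Before r := r - 3: 3*y == r + 7 && 2*r > -9
Before assert 3*r - 5 > 3: 3*r > 8 && 3*y == r + 7 && 2*r > -9
Answer: WP = 3*r > 8 && 3*y == r + 7 && 2*r > -9


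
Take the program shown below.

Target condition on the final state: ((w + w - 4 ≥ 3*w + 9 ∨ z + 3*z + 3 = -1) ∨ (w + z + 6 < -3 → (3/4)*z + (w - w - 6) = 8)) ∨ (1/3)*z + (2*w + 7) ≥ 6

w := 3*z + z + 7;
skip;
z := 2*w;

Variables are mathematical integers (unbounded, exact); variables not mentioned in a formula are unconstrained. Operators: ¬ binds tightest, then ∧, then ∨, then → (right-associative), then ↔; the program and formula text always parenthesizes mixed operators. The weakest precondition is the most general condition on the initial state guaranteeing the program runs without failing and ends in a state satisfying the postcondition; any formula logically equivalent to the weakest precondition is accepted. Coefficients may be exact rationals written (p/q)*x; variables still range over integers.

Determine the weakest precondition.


Working backward. After the program, the postcondition ((w + w - 4 ≥ 3*w + 9 ∨ z + 3*z + 3 = -1) ∨ (w + z + 6 < -3 → (3/4)*z + (w - w - 6) = 8)) ∨ (1/3)*z + (2*w + 7) ≥ 6 must hold; in canonical form it is w ≤ -13 ∨ 4*z = -4 ∨ (w + z < -9 → (3/4)*z = 14) ∨ 2*w + (1/3)*z ≥ -1.
Before z := 2*w: w ≤ -13 ∨ 8*w = -4 ∨ (3*w < -9 → (3/2)*w = 14) ∨ (8/3)*w ≥ -1
Before skip: w ≤ -13 ∨ 8*w = -4 ∨ (3*w < -9 → (3/2)*w = 14) ∨ (8/3)*w ≥ -1
Before w := 3*z + z + 7: 4*z ≤ -20 ∨ 32*z = -60 ∨ (12*z < -30 → 6*z = 7/2) ∨ (32/3)*z ≥ -59/3
Answer: WP = 4*z ≤ -20 ∨ 32*z = -60 ∨ (12*z < -30 → 6*z = 7/2) ∨ (32/3)*z ≥ -59/3


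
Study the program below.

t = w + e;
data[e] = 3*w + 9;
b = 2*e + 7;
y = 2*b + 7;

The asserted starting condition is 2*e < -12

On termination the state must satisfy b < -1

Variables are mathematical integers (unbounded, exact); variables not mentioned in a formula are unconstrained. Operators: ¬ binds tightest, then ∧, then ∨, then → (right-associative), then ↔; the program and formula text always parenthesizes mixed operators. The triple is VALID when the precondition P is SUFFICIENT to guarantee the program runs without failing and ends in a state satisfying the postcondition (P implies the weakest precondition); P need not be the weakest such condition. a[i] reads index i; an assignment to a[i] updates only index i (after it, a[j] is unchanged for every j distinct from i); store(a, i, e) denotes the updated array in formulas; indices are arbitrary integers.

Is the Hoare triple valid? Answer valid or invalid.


Working backward. After the program, b < -1 must hold.
Before y := 2*b + 7: b < -1
Before b := 2*e + 7: 2*e < -8
Before data[e] := 3*w + 9: 2*e < -8
Before t := w + e: 2*e < -8
The weakest precondition is 2*e < -8.
Check whether 2*e < -12 implies it.
Every state satisfying the precondition satisfies the weakest precondition: the implication holds.
Answer: valid


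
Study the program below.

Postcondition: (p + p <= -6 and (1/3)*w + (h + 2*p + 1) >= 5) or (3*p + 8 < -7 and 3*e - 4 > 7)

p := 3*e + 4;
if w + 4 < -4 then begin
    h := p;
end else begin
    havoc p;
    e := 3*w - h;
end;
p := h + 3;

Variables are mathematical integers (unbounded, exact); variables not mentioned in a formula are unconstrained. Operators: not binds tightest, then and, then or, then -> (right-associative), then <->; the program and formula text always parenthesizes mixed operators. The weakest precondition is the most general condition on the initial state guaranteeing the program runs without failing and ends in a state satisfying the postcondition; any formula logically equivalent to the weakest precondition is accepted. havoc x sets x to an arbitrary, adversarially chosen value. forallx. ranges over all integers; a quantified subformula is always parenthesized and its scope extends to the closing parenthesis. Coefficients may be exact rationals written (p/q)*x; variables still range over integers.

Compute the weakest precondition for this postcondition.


Working backward. After the program, the postcondition (p + p <= -6 and (1/3)*w + (h + 2*p + 1) >= 5) or (3*p + 8 < -7 and 3*e - 4 > 7) must hold; in canonical form it is (2*p <= -6 and h + 2*p + (1/3)*w >= 4) or (3*p < -15 and 3*e > 11).
Before p := h + 3: (2*h <= -12 and 3*h + (1/3)*w >= -2) or (3*h < -24 and 3*e > 11)
Then branch requires (2*p <= -12 and 3*p + (1/3)*w >= -2) or (3*p < -24 and 3*e > 11); else branch requires (2*h <= -12 and 3*h + (1/3)*w >= -2) or (3*h < -24 and 9*w > 3*h + 11).
Before the if: (w < -8 -> ((2*p <= -12 and 3*p + (1/3)*w >= -2) or (3*p < -24 and 3*e > 11))) and ((not (w < -8)) -> ((2*h <= -12 and 3*h + (1/3)*w >= -2) or (3*h < -24 and 9*w > 3*h + 11)))
Before p := 3*e + 4: (w < -8 -> ((6*e <= -20 and 9*e + (1/3)*w >= -14) or (9*e < -36 and 3*e > 11))) and ((not (w < -8)) -> ((2*h <= -12 and 3*h + (1/3)*w >= -2) or (3*h < -24 and 9*w > 3*h + 11)))
Answer: WP = (w < -8 -> ((6*e <= -20 and 9*e + (1/3)*w >= -14) or (9*e < -36 and 3*e > 11))) and ((not (w < -8)) -> ((2*h <= -12 and 3*h + (1/3)*w >= -2) or (3*h < -24 and 9*w > 3*h + 11)))


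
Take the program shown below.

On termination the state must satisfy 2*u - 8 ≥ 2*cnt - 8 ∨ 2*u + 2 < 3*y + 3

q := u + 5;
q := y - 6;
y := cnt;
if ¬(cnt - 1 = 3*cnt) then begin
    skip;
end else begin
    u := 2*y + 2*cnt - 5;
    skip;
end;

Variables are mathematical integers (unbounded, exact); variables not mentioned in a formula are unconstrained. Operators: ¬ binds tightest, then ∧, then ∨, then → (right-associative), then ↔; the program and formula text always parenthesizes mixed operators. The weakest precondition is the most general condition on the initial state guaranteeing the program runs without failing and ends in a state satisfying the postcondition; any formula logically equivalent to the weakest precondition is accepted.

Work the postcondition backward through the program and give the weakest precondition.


Working backward. After the program, the postcondition 2*u - 8 ≥ 2*cnt - 8 ∨ 2*u + 2 < 3*y + 3 must hold; in canonical form it is 2*u ≥ 2*cnt ∨ 2*u < 3*y + 1.
Then branch requires 2*u ≥ 2*cnt ∨ 2*u < 3*y + 1; else branch requires 2*cnt + 4*y ≥ 10 ∨ 4*cnt + y < 11.
Before the if: ((¬(2*cnt = -1)) → (2*u ≥ 2*cnt ∨ 2*u < 3*y + 1)) ∧ (2*cnt = -1 → (2*cnt + 4*y ≥ 10 ∨ 4*cnt + y < 11))
Before y := cnt: ((¬(2*cnt = -1)) → (2*u ≥ 2*cnt ∨ 2*u < 3*cnt + 1)) ∧ (2*cnt = -1 → (6*cnt ≥ 10 ∨ 5*cnt < 11))
Before q := y - 6: ((¬(2*cnt = -1)) → (2*u ≥ 2*cnt ∨ 2*u < 3*cnt + 1)) ∧ (2*cnt = -1 → (6*cnt ≥ 10 ∨ 5*cnt < 11))
Before q := u + 5: ((¬(2*cnt = -1)) → (2*u ≥ 2*cnt ∨ 2*u < 3*cnt + 1)) ∧ (2*cnt = -1 → (6*cnt ≥ 10 ∨ 5*cnt < 11))
Answer: WP = ((¬(2*cnt = -1)) → (2*u ≥ 2*cnt ∨ 2*u < 3*cnt + 1)) ∧ (2*cnt = -1 → (6*cnt ≥ 10 ∨ 5*cnt < 11))


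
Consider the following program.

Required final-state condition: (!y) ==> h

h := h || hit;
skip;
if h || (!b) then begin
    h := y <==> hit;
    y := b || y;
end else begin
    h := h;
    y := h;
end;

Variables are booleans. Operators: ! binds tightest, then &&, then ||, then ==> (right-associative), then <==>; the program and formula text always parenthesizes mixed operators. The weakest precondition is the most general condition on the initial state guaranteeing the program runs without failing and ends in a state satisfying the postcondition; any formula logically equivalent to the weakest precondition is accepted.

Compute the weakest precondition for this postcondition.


Working backward. After the program, (!y) ==> h must hold.
Then branch requires (!(b || y)) ==> (y <==> hit); else branch requires (!h) ==> h.
Before the if: ((h || (!b)) ==> ((!(b || y)) ==> (y <==> hit))) && ((!(h || (!b))) ==> ((!h) ==> h))
Before skip: ((h || (!b)) ==> ((!(b || y)) ==> (y <==> hit))) && ((!(h || (!b))) ==> ((!h) ==> h))
Before h := h || hit: ((h || hit || (!b)) ==> ((!(b || y)) ==> (y <==> hit))) && ((!(h || hit || (!b))) ==> ((!(h || hit)) ==> (h || hit)))
Answer: WP = ((h || hit || (!b)) ==> ((!(b || y)) ==> (y <==> hit))) && ((!(h || hit || (!b))) ==> ((!(h || hit)) ==> (h || hit)))


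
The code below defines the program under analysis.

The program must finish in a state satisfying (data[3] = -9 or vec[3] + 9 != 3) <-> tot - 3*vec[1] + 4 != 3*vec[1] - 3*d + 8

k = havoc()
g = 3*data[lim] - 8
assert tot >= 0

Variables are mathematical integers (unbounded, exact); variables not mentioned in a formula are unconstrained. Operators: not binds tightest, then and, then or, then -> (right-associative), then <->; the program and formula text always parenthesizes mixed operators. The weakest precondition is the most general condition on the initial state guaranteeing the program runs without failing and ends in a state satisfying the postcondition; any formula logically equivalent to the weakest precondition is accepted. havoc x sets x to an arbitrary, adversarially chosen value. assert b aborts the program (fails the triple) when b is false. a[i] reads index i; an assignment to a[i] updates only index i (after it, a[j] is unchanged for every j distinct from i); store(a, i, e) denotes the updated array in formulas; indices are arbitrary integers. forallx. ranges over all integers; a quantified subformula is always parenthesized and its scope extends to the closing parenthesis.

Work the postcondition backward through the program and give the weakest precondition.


Working backward. After the program, the postcondition (data[3] = -9 or vec[3] + 9 != 3) <-> tot - 3*vec[1] + 4 != 3*vec[1] - 3*d + 8 must hold; in canonical form it is (data[3] = -9 or vec[3] != -6) <-> 3*d + tot != 6*vec[1] + 4.
Before assert tot >= 0: tot >= 0 and ((data[3] = -9 or vec[3] != -6) <-> 3*d + tot != 6*vec[1] + 4)
Before g := 3*data[lim] - 8: tot >= 0 and ((data[3] = -9 or vec[3] != -6) <-> 3*d + tot != 6*vec[1] + 4)
Before havoc k: tot >= 0 and ((data[3] = -9 or vec[3] != -6) <-> 3*d + tot != 6*vec[1] + 4)
Answer: WP = tot >= 0 and ((data[3] = -9 or vec[3] != -6) <-> 3*d + tot != 6*vec[1] + 4)


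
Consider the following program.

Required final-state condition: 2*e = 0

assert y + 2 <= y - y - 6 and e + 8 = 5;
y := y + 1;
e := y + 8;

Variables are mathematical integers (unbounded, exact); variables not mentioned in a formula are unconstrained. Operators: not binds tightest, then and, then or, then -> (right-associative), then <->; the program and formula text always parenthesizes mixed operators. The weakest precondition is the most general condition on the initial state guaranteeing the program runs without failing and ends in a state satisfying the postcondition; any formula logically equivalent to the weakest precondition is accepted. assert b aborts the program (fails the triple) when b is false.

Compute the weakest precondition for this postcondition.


Working backward. After the program, 2*e = 0 must hold.
Before e := y + 8: 2*y = -16
Before y := y + 1: 2*y = -18
Before assert y + 2 <= y - y - 6 and e + 8 = 5: y <= -8 and e = -3 and 2*y = -18
Answer: WP = y <= -8 and e = -3 and 2*y = -18


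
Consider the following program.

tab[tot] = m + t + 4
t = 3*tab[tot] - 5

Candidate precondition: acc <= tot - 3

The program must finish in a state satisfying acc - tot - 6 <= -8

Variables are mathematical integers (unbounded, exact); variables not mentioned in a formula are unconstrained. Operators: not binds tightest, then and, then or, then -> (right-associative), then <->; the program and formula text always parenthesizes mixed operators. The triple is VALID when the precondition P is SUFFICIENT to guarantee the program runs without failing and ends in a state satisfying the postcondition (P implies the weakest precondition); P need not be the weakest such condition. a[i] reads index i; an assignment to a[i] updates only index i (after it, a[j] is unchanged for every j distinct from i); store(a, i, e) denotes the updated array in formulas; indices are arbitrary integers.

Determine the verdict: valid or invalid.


Working backward. After the program, the postcondition acc - tot - 6 <= -8 must hold; in canonical form it is acc <= tot - 2.
Before t := 3*tab[tot] - 5: acc <= tot - 2
Before tab[tot] := m + t + 4: acc <= tot - 2
The weakest precondition is acc <= tot - 2.
Check whether acc <= tot - 3 implies it.
Every state satisfying the precondition satisfies the weakest precondition: the implication holds.
Answer: valid


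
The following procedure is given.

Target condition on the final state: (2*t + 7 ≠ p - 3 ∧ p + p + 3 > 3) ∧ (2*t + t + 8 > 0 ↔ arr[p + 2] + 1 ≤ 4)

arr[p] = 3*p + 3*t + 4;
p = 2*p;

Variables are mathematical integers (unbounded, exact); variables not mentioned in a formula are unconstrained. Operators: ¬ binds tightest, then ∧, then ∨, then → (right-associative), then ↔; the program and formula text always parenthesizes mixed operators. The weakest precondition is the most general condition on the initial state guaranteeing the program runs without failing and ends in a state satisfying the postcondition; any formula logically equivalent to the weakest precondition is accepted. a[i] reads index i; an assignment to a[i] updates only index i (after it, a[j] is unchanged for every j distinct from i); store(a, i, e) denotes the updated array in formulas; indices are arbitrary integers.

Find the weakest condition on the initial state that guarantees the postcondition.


Working backward. After the program, the postcondition (2*t + 7 ≠ p - 3 ∧ p + p + 3 > 3) ∧ (2*t + t + 8 > 0 ↔ arr[p + 2] + 1 ≤ 4) must hold; in canonical form it is 2*t ≠ p - 10 ∧ 2*p > 0 ∧ (3*t > -8 ↔ arr[p + 2] ≤ 3).
Before p := 2*p: 2*t ≠ 2*p - 10 ∧ 4*p > 0 ∧ (3*t > -8 ↔ arr[2*p + 2] ≤ 3)
Before arr[p] := 3*p + 3*t + 4: 2*t ≠ 2*p - 10 ∧ 4*p > 0 ∧ (3*t > -8 ↔ store(arr, p, 3*p + 3*t + 4)[2*p + 2] ≤ 3)
Answer: WP = 2*t ≠ 2*p - 10 ∧ 4*p > 0 ∧ (3*t > -8 ↔ store(arr, p, 3*p + 3*t + 4)[2*p + 2] ≤ 3)


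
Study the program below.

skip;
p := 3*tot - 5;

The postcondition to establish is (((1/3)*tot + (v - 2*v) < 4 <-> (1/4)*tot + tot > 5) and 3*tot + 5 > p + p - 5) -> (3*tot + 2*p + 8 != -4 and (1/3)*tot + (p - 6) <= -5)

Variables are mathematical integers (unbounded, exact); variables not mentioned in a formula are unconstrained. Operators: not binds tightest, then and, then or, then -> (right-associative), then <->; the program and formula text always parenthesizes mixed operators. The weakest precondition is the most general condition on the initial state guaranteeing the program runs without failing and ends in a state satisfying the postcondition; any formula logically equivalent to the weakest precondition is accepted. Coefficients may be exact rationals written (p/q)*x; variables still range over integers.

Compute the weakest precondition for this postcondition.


Working backward. After the program, the postcondition (((1/3)*tot + (v - 2*v) < 4 <-> (1/4)*tot + tot > 5) and 3*tot + 5 > p + p - 5) -> (3*tot + 2*p + 8 != -4 and (1/3)*tot + (p - 6) <= -5) must hold; in canonical form it is (((1/3)*tot < v + 4 <-> (5/4)*tot > 5) and 3*tot > 2*p - 10) -> (2*p + 3*tot != -12 and p + (1/3)*tot <= 1).
Before p := 3*tot - 5: (((1/3)*tot < v + 4 <-> (5/4)*tot > 5) and 3*tot < 20) -> (9*tot != -2 and (10/3)*tot <= 6)
Before skip: (((1/3)*tot < v + 4 <-> (5/4)*tot > 5) and 3*tot < 20) -> (9*tot != -2 and (10/3)*tot <= 6)
Answer: WP = (((1/3)*tot < v + 4 <-> (5/4)*tot > 5) and 3*tot < 20) -> (9*tot != -2 and (10/3)*tot <= 6)


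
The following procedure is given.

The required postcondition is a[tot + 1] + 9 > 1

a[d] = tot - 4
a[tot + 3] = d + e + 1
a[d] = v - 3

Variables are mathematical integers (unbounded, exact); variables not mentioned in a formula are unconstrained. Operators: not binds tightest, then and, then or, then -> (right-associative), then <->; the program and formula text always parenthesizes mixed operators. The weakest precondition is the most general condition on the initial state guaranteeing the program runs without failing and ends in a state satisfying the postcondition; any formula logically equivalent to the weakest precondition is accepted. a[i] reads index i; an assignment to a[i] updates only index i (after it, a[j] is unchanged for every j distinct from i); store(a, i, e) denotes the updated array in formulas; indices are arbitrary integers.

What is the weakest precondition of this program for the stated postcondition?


Working backward. After the program, the postcondition a[tot + 1] + 9 > 1 must hold; in canonical form it is a[tot + 1] > -8.
Before a[d] := v - 3: store(a, d, v - 3)[tot + 1] > -8
Before a[tot + 3] := d + e + 1: store(store(a, tot + 3, d + e + 1), d, v - 3)[tot + 1] > -8
Before a[d] := tot - 4: store(store(store(a, d, tot - 4), tot + 3, d + e + 1), d, v - 3)[tot + 1] > -8
Answer: WP = store(store(store(a, d, tot - 4), tot + 3, d + e + 1), d, v - 3)[tot + 1] > -8


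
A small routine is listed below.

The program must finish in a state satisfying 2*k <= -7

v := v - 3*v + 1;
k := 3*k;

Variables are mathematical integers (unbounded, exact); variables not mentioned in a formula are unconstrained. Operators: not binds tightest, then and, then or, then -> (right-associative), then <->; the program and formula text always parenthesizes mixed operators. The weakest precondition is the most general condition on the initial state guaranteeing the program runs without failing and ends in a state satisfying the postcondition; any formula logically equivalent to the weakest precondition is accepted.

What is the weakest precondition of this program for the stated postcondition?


Working backward. After the program, 2*k <= -7 must hold.
Before k := 3*k: 6*k <= -7
Before v := v - 3*v + 1: 6*k <= -7
Answer: WP = 6*k <= -7


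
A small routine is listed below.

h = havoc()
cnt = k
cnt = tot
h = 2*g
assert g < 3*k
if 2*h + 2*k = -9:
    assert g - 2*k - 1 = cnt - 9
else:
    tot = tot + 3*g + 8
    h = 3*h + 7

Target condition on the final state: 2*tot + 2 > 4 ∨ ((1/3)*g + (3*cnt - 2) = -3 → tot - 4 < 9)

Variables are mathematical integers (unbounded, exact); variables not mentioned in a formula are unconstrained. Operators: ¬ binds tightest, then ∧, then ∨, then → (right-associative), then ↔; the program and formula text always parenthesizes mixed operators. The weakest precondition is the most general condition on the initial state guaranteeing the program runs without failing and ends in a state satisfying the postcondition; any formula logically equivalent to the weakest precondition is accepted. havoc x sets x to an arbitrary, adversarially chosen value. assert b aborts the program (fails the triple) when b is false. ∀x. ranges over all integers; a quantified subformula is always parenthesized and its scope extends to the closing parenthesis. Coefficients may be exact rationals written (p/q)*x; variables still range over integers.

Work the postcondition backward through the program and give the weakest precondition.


Working backward. After the program, the postcondition 2*tot + 2 > 4 ∨ ((1/3)*g + (3*cnt - 2) = -3 → tot - 4 < 9) must hold; in canonical form it is 2*tot > 2 ∨ (3*cnt + (1/3)*g = -1 → tot < 13).
Then branch requires g = cnt + 2*k - 8 ∧ (2*tot > 2 ∨ (3*cnt + (1/3)*g = -1 → tot < 13)); else branch requires 6*g + 2*tot > -14 ∨ (3*cnt + (1/3)*g = -1 → 3*g + tot < 5).
Before the if: (2*h + 2*k = -9 → (g = cnt + 2*k - 8 ∧ (2*tot > 2 ∨ (3*cnt + (1/3)*g = -1 → tot < 13)))) ∧ ((¬(2*h + 2*k = -9)) → (6*g + 2*tot > -14 ∨ (3*cnt + (1/3)*g = -1 → 3*g + tot < 5)))
Before assert g < 3*k: g < 3*k ∧ (2*h + 2*k = -9 → (g = cnt + 2*k - 8 ∧ (2*tot > 2 ∨ (3*cnt + (1/3)*g = -1 → tot < 13)))) ∧ ((¬(2*h + 2*k = -9)) → (6*g + 2*tot > -14 ∨ (3*cnt + (1/3)*g = -1 → 3*g + tot < 5)))
Before h := 2*g: g < 3*k ∧ (4*g + 2*k = -9 → (g = cnt + 2*k - 8 ∧ (2*tot > 2 ∨ (3*cnt + (1/3)*g = -1 → tot < 13)))) ∧ ((¬(4*g + 2*k = -9)) → (6*g + 2*tot > -14 ∨ (3*cnt + (1/3)*g = -1 → 3*g + tot < 5)))
Before cnt := tot: g < 3*k ∧ (4*g + 2*k = -9 → (g = 2*k + tot - 8 ∧ (2*tot > 2 ∨ ((1/3)*g + 3*tot = -1 → tot < 13)))) ∧ ((¬(4*g + 2*k = -9)) → (6*g + 2*tot > -14 ∨ ((1/3)*g + 3*tot = -1 → 3*g + tot < 5)))
Before cnt := k: g < 3*k ∧ (4*g + 2*k = -9 → (g = 2*k + tot - 8 ∧ (2*tot > 2 ∨ ((1/3)*g + 3*tot = -1 → tot < 13)))) ∧ ((¬(4*g + 2*k = -9)) → (6*g + 2*tot > -14 ∨ ((1/3)*g + 3*tot = -1 → 3*g + tot < 5)))
Before havoc h: g < 3*k ∧ (4*g + 2*k = -9 → (g = 2*k + tot - 8 ∧ (2*tot > 2 ∨ ((1/3)*g + 3*tot = -1 → tot < 13)))) ∧ ((¬(4*g + 2*k = -9)) → (6*g + 2*tot > -14 ∨ ((1/3)*g + 3*tot = -1 → 3*g + tot < 5)))
Answer: WP = g < 3*k ∧ (4*g + 2*k = -9 → (g = 2*k + tot - 8 ∧ (2*tot > 2 ∨ ((1/3)*g + 3*tot = -1 → tot < 13)))) ∧ ((¬(4*g + 2*k = -9)) → (6*g + 2*tot > -14 ∨ ((1/3)*g + 3*tot = -1 → 3*g + tot < 5)))
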